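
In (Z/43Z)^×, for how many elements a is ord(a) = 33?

φ(43) = 43 − 1 = 42 = 2 · 3 · 7.
In a cyclic group of order 42, there are φ(d) elements of order d for each divisor d of 42, and zero for non-divisors.
Since 33 ∤ 42, the count is 0.

0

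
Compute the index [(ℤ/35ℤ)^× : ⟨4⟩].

Since 4 ∈ (Z/35Z)^×, its order divides φ(35) = φ(5·7) = (5−1)·(7−1) = 4·6 = 24 = 2^3 · 3.
Divisors of 24: 1, 2, 3, 4, 6, 8, 12, 24.
Evaluate successive powers at the divisors of 24:
4^1 ≡ 4
4^2 ≡ 16
4^3 ≡ 29
4^4 ≡ 11
4^6 ≡ 1
Thus |⟨4⟩| = ord(4) = 6.
The index is φ(35) / ord(4) = 24 / 6 = 4.

4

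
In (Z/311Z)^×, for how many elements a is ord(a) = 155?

120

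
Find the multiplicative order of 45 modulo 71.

7

ord(45) | φ(71) = 71 − 1 = 70 = 2 · 5 · 7.
Divisors of 70: 1, 2, 5, 7, 10, 14, 35, 70.
Evaluate successive powers at the divisors of 70:
45^1 ≡ 45 (mod 71)
45^2 ≡ 37 (mod 71)
45^5 ≡ 48 (mod 71)
45^7 ≡ 1 (mod 71) ✓
So ord_71(45) = 7.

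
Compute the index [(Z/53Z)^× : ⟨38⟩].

2

Since 38 ∈ (Z/53Z)^×, its order divides φ(53) = 53 − 1 = 52 = 2^2 · 13.
Divisors of 52: 1, 2, 4, 13, 26, 52.
Test each divisor d:
38^1 ≡ 38 (mod 53)
38^2 ≡ 13 (mod 53)
38^4 ≡ 10 (mod 53)
38^13 ≡ 52 (mod 53)
38^26 ≡ 1 (mod 53) ✓
So ord_53(38) = 26, hence |⟨38⟩| = 26.
[(Z/53Z)^× : ⟨38⟩] = 52/26 = 2.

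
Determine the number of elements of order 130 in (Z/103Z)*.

φ(103) = 103 − 1 = 102 = 2 · 3 · 17.
Since (Z/103Z)^× is cyclic of order 102, the number of elements of order d is φ(d) when d | 102 and 0 otherwise.
Since 130 ∤ 102, the count is 0.

0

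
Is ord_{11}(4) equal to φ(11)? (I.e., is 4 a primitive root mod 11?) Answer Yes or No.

φ(11) = 11 − 1 = 10 = 2 · 5.
It suffices to check that the order of 4 is not a proper divisor of 10: compute 4^(10/q) for q ∈ {2, 5}.
4^5 ≡ 1 (mod 11)  [q = 2: ≡ 1 ✗]
4^2 ≡ 5 (mod 11)  [q = 5: ≢ 1 ✓]
The check at q = 2 fails, so 4 generates a proper subgroup.

No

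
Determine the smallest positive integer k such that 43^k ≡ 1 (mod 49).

7

ord(43) | φ(49) = φ(7^2) = 7·(7−1) = 42 = 2 · 3 · 7.
Divisors of 42: 1, 2, 3, 6, 7, 14, 21, 42.
Compute 43^d (mod 49) for the divisors d until we hit 1:
43^1 ≡ 43 (mod 49)
43^2 ≡ 36 (mod 49)
43^3 ≡ 29 (mod 49)
43^6 ≡ 8 (mod 49)
43^7 ≡ 1 (mod 49) ✓
The smallest such exponent is 7, so the order of 43 is 7.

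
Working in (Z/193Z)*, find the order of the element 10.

192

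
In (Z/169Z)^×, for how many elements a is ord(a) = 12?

4

φ(169) = φ(13^2) = 13·(13−1) = 156 = 2^2 · 3 · 13.
(Z/169Z)^× is cyclic (|G| = 156); a cyclic group of order m has exactly φ(d) elements of each order d | m, and none otherwise.
12 = 2^2 · 3 divides 156, and φ(12) = 4.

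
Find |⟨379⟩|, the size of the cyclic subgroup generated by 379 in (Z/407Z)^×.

Since 379 ∈ (Z/407Z)^×, its order divides φ(407) = φ(11·37) = (11−1)·(37−1) = 10·36 = 360 = 2^3 · 3^2 · 5.
Divisors of 360: 1, 2, 3, 4, 5, 6, 8, 9, 10, 12, 15, 18, 20, 24, 30, 36, 40, 45, 60, 72, 90, 120, 180, 360.
Check 379^d mod 407 for each divisor in increasing order:
379^1 ≡ 379 (mod 407)
379^2 ≡ 377 (mod 407)
379^3 ≡ 26 (mod 407)
379^4 ≡ 86 (mod 407)
379^5 ≡ 34 (mod 407)
379^6 ≡ 269 (mod 407)
379^8 ≡ 70 (mod 407)
379^9 ≡ 75 (mod 407)
379^10 ≡ 342 (mod 407)
379^12 ≡ 322 (mod 407)
379^15 ≡ 232 (mod 407)
379^18 ≡ 334 (mod 407)
379^20 ≡ 155 (mod 407)
379^24 ≡ 306 (mod 407)
379^30 ≡ 100 (mod 407)
379^36 ≡ 38 (mod 407)
379^40 ≡ 12 (mod 407)
379^45 ≡ 1 (mod 407) ✓
Hence ord(379) = 45.

45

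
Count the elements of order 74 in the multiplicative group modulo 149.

36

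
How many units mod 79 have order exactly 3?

2

φ(79) = 79 − 1 = 78 = 2 · 3 · 13.
In a cyclic group of order 78, there are φ(d) elements of order d for each divisor d of 78, and zero for non-divisors.
3 | 78, and φ(3) = 3 − 1 = 2.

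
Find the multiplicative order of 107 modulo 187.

By Lagrange's theorem, ord_187(107) divides φ(187) = φ(11·17) = (11−1)·(17−1) = 10·16 = 160 = 2^5 · 5.
Divisors of 160: 1, 2, 4, 5, 8, 10, 16, 20, 32, 40, 80, 160.
Check 107^d mod 187 for each divisor in increasing order:
107^1 ≡ 107
107^2 ≡ 42
107^4 ≡ 81
107^5 ≡ 65
107^8 ≡ 16
107^10 ≡ 111
107^16 ≡ 69
107^20 ≡ 166
107^32 ≡ 86
107^40 ≡ 67
107^80 ≡ 1
The smallest such exponent is 80, so the order of 107 is 80.

80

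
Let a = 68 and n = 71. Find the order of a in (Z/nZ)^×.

70

ord(68) | φ(71) = 71 − 1 = 70 = 2 · 5 · 7.
Divisors of 70: 1, 2, 5, 7, 10, 14, 35, 70.
Test each divisor d:
68^1 ≡ 68 (mod 71)
68^2 ≡ 9 (mod 71)
68^5 ≡ 41 (mod 71)
68^7 ≡ 14 (mod 71)
68^10 ≡ 48 (mod 71)
68^14 ≡ 54 (mod 71)
68^35 ≡ 70 (mod 71)
68^70 ≡ 1 (mod 71) ✓
The smallest such exponent is 70, so the order of 68 is 70.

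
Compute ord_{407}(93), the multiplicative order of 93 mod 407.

180

By Lagrange's theorem, ord_407(93) divides φ(407) = φ(11·37) = (11−1)·(37−1) = 10·36 = 360 = 2^3 · 3^2 · 5.
Divisors of 360: 1, 2, 3, 4, 5, 6, 8, 9, 10, 12, 15, 18, 20, 24, 30, 36, 40, 45, 60, 72, 90, 120, 180, 360.
Check 93^d mod 407 for each divisor in increasing order:
93^1 ≡ 93
93^2 ≡ 102
93^3 ≡ 125
93^4 ≡ 229
93^5 ≡ 133
93^6 ≡ 159
93^8 ≡ 345
93^9 ≡ 339
93^10 ≡ 188
93^12 ≡ 47
93^15 ≡ 177
93^18 ≡ 147
93^20 ≡ 342
93^24 ≡ 174
93^30 ≡ 397
93^36 ≡ 38
93^40 ≡ 155
93^45 ≡ 265
93^60 ≡ 100
93^72 ≡ 223
93^90 ≡ 221
93^120 ≡ 232
93^180 ≡ 1
Hence ord(93) = 180.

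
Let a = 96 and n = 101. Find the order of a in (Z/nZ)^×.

50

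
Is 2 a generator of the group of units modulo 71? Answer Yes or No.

No

φ(71) = 71 − 1 = 70 = 2 · 5 · 7.
2 is a primitive root mod 71 iff 2^(φ(71)/q) ≢ 1 for every prime q | φ(71), i.e. q ∈ {2, 5, 7}.
2^35 ≡ 1 (mod 71)  [q = 2: ≡ 1 ✗]
2^14 ≡ 54 (mod 71)  [q = 5: ≢ 1 ✓]
2^10 ≡ 30 (mod 71)  [q = 7: ≢ 1 ✓]
Since 2^35 ≡ 1, the order of 2 divides 35 < 70, so 2 is not a primitive root.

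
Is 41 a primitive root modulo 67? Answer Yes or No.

Yes

φ(67) = 67 − 1 = 66 = 2 · 3 · 11.
41 is a primitive root mod 67 iff 41^(φ(67)/q) ≢ 1 for every prime q | φ(67), i.e. q ∈ {2, 3, 11}.
41^33 ≡ 66 (mod 67)  [q = 2: ≢ 1 ✓]
41^22 ≡ 29 (mod 67)  [q = 3: ≢ 1 ✓]
41^6 ≡ 15 (mod 67)  [q = 11: ≢ 1 ✓]
None equal 1, so ord_67(41) = 66: 41 is a primitive root.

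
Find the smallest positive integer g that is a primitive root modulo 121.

2

φ(121) = φ(11^2) = 11·(11−1) = 110 = 2 · 5 · 11.
g is a primitive root iff g^(110/q) ≢ 1 (mod 121) for each prime q ∈ {2, 5, 11}.
g = 2: 2^55 ≡ 120; 2^22 ≡ 81; 2^10 ≡ 56 — none is 1, so 2 is a primitive root.
Hence the least primitive root of 121 is 2.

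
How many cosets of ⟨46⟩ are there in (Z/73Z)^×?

18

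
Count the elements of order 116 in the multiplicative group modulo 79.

φ(79) = 79 − 1 = 78 = 2 · 3 · 13.
(Z/79Z)^× is cyclic (|G| = 78); a cyclic group of order m has exactly φ(d) elements of each order d | m, and none otherwise.
116 does not divide 78, so no element of (Z/79Z)^× has order 116.

0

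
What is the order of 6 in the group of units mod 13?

12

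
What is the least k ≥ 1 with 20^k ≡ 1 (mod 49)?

The order of 20 must divide φ(49) = φ(7^2) = 7·(7−1) = 42 = 2 · 3 · 7.
Divisors of 42: 1, 2, 3, 6, 7, 14, 21, 42.
Evaluate successive powers at the divisors of 42:
20^1 ≡ 20 (mod 49)
20^2 ≡ 8 (mod 49)
20^3 ≡ 13 (mod 49)
20^6 ≡ 22 (mod 49)
20^7 ≡ 48 (mod 49)
20^14 ≡ 1 (mod 49) ✓
The smallest such exponent is 14, so the order of 20 is 14.

14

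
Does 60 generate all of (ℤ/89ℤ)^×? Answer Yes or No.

φ(89) = 89 − 1 = 88 = 2^3 · 11.
An element g generates (Z/89Z)^× iff g^(88/q) ≢ 1 (mod 89) for each prime q ∈ {2, 11}.
60^44 ≡ 88 (mod 89)  [q = 2: ≢ 1 ✓]
60^8 ≡ 4 (mod 89)  [q = 11: ≢ 1 ✓]
Every test exponent gives a nontrivial residue, hence 60 generates the full group.

Yes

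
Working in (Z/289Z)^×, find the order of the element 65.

16

ord(65) | φ(289) = φ(17^2) = 17·(17−1) = 272 = 2^4 · 17.
Divisors of 272: 1, 2, 4, 8, 16, 17, 34, 68, 136, 272.
Compute 65^d (mod 289) for the divisors d until we hit 1:
65^1 ≡ 65 (mod 289)
65^2 ≡ 179 (mod 289)
65^4 ≡ 251 (mod 289)
65^8 ≡ 288 (mod 289)
65^16 ≡ 1 (mod 289) ✓
The smallest such exponent is 16, so the order of 65 is 16.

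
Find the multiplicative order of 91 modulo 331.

165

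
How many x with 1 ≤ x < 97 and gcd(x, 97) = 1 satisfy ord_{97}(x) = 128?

0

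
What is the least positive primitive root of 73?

5

φ(73) = 73 − 1 = 72 = 2^3 · 3^2.
Test candidates g = 2, 3, … against the prime factors q ∈ {2, 3} of φ(73): g is a generator iff g^(72/q) ≢ 1 for every such q.
g = 2: 2^36 ≡ 1 — hits 1, so not a primitive root.
g = 3: 3^36 ≡ 1 — hits 1, so not a primitive root.
g = 4: 4^36 ≡ 1 — hits 1, so not a primitive root.
g = 5: 5^36 ≡ 72; 5^24 ≡ 8 — none is 1, so 5 is a primitive root.
The smallest primitive root modulo 73 is 5.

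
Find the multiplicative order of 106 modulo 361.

57

ord(106) | φ(361) = φ(19^2) = 19·(19−1) = 342 = 2 · 3^2 · 19.
Divisors of 342: 1, 2, 3, 6, 9, 18, 19, 38, 57, 114, 171, 342.
Test each divisor d:
106^1 ≡ 106 (mod 361)
106^2 ≡ 45 (mod 361)
106^3 ≡ 77 (mod 361)
106^6 ≡ 153 (mod 361)
106^9 ≡ 229 (mod 361)
106^18 ≡ 96 (mod 361)
106^19 ≡ 68 (mod 361)
106^38 ≡ 292 (mod 361)
106^57 ≡ 1 (mod 361) ✓
So ord_361(106) = 57.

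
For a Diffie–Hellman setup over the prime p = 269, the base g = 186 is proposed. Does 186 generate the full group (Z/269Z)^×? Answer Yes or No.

φ(269) = 269 − 1 = 268 = 2^2 · 67.
186 is a primitive root mod 269 iff 186^(φ(269)/q) ≢ 1 for every prime q | φ(269), i.e. q ∈ {2, 67}.
186^134 ≡ 268 (mod 269)  [q = 2: ≢ 1 ✓]
186^4 ≡ 265 (mod 269)  [q = 67: ≢ 1 ✓]
None equal 1, so ord_269(186) = 268: 186 is a primitive root.

Yes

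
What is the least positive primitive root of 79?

3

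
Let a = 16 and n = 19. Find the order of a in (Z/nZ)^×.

The order of 16 must divide φ(19) = 19 − 1 = 18 = 2 · 3^2.
Divisors of 18: 1, 2, 3, 6, 9, 18.
Compute 16^d (mod 19) for the divisors d until we hit 1:
16^1 ≡ 16 (mod 19)
16^2 ≡ 9 (mod 19)
16^3 ≡ 11 (mod 19)
16^6 ≡ 7 (mod 19)
16^9 ≡ 1 (mod 19) ✓
Therefore the multiplicative order of 16 modulo 19 is 9.

9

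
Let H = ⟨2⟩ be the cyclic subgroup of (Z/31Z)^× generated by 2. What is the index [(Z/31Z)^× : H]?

ord(2) | φ(31) = 31 − 1 = 30 = 2 · 3 · 5.
Divisors of 30: 1, 2, 3, 5, 6, 10, 15, 30.
Test each divisor d:
2^1 ≡ 2 (mod 31)
2^2 ≡ 4 (mod 31)
2^3 ≡ 8 (mod 31)
2^5 ≡ 1 (mod 31) ✓
So ord_31(2) = 5, hence |⟨2⟩| = 5.
Index = |(Z/31Z)^×| / |⟨2⟩| = 30 / 5 = 6.

6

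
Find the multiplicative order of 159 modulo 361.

57

Since 159 ∈ (Z/361Z)^×, its order divides φ(361) = φ(19^2) = 19·(19−1) = 342 = 2 · 3^2 · 19.
Divisors of 342: 1, 2, 3, 6, 9, 18, 19, 38, 57, 114, 171, 342.
Evaluate successive powers at the divisors of 342:
159^1 ≡ 159 (mod 361)
159^2 ≡ 11 (mod 361)
159^3 ≡ 305 (mod 361)
159^6 ≡ 248 (mod 361)
159^9 ≡ 191 (mod 361)
159^18 ≡ 20 (mod 361)
159^19 ≡ 292 (mod 361)
159^38 ≡ 68 (mod 361)
159^57 ≡ 1 (mod 361) ✓
Therefore the multiplicative order of 159 modulo 361 is 57.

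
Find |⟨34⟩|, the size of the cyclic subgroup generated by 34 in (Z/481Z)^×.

36

The order of 34 must divide φ(481) = φ(13·37) = (13−1)·(37−1) = 12·36 = 432 = 2^4 · 3^3.
Divisors of 432: 1, 2, 3, 4, 6, 8, 9, 12, 16, 18, 24, 27, 36, 48, 54, 72, 108, 144, 216, 432.
Check 34^d mod 481 for each divisor in increasing order:
34^1 ≡ 34 (mod 481)
34^2 ≡ 194 (mod 481)
34^3 ≡ 343 (mod 481)
34^4 ≡ 118 (mod 481)
34^6 ≡ 285 (mod 481)
34^8 ≡ 456 (mod 481)
34^9 ≡ 112 (mod 481)
34^12 ≡ 417 (mod 481)
34^16 ≡ 144 (mod 481)
34^18 ≡ 38 (mod 481)
34^24 ≡ 248 (mod 481)
34^27 ≡ 408 (mod 481)
34^36 ≡ 1 (mod 481) ✓
Hence ord(34) = 36.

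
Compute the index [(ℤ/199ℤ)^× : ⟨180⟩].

By Lagrange's theorem, ord_199(180) divides φ(199) = 199 − 1 = 198 = 2 · 3^2 · 11.
Divisors of 198: 1, 2, 3, 6, 9, 11, 18, 22, 33, 66, 99, 198.
Compute 180^d (mod 199) for the divisors d until we hit 1:
180^1 ≡ 180 (mod 199)
180^2 ≡ 162 (mod 199)
180^3 ≡ 106 (mod 199)
180^6 ≡ 92 (mod 199)
180^9 ≡ 1 (mod 199) ✓
Thus |⟨180⟩| = ord(180) = 9.
The index is φ(199) / ord(180) = 198 / 9 = 22.

22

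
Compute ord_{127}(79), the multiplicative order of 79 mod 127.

The order of 79 must divide φ(127) = 127 − 1 = 126 = 2 · 3^2 · 7.
Divisors of 126: 1, 2, 3, 6, 7, 9, 14, 18, 21, 42, 63, 126.
Compute 79^d (mod 127) for the divisors d until we hit 1:
79^1 ≡ 79
79^2 ≡ 18
79^3 ≡ 25
79^6 ≡ 117
79^7 ≡ 99
79^9 ≡ 4
79^14 ≡ 22
79^18 ≡ 16
79^21 ≡ 19
79^42 ≡ 107
79^63 ≡ 1
Therefore the multiplicative order of 79 modulo 127 is 63.

63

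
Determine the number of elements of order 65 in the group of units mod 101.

φ(101) = 101 − 1 = 100 = 2^2 · 5^2.
Since (Z/101Z)^× is cyclic of order 100, the number of elements of order d is φ(d) when d | 100 and 0 otherwise.
65 does not divide 100, so no element of (Z/101Z)^× has order 65.

0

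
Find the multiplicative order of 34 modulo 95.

18

By Lagrange's theorem, ord_95(34) divides φ(95) = φ(5·19) = (5−1)·(19−1) = 4·18 = 72 = 2^3 · 3^2.
Divisors of 72: 1, 2, 3, 4, 6, 8, 9, 12, 18, 24, 36, 72.
Test each divisor d:
34^1 ≡ 34
34^2 ≡ 16
34^3 ≡ 69
34^4 ≡ 66
34^6 ≡ 11
34^8 ≡ 81
34^9 ≡ 94
34^12 ≡ 26
34^18 ≡ 1
Therefore the multiplicative order of 34 modulo 95 is 18.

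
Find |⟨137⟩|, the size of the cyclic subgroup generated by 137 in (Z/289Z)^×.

Since 137 ∈ (Z/289Z)^×, its order divides φ(289) = φ(17^2) = 17·(17−1) = 272 = 2^4 · 17.
Divisors of 272: 1, 2, 4, 8, 16, 17, 34, 68, 136, 272.
Evaluate successive powers at the divisors of 272:
137^1 ≡ 137
137^2 ≡ 273
137^4 ≡ 256
137^8 ≡ 222
137^16 ≡ 154
137^17 ≡ 1
The smallest such exponent is 17, so the order of 137 is 17.

17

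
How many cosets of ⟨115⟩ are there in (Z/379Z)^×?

42

Since 115 ∈ (Z/379Z)^×, its order divides φ(379) = 379 − 1 = 378 = 2 · 3^3 · 7.
Divisors of 378: 1, 2, 3, 6, 7, 9, 14, 18, 21, 27, 42, 54, 63, 126, 189, 378.
Test each divisor d:
115^1 ≡ 115 (mod 379)
115^2 ≡ 339 (mod 379)
115^3 ≡ 327 (mod 379)
115^6 ≡ 51 (mod 379)
115^7 ≡ 180 (mod 379)
115^9 ≡ 1 (mod 379) ✓
Thus |⟨115⟩| = ord(115) = 9.
[(Z/379Z)^× : ⟨115⟩] = 378/9 = 42.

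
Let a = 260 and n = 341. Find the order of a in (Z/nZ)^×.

30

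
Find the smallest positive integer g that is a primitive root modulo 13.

φ(13) = 13 − 1 = 12 = 2^2 · 3.
g is a primitive root iff g^(12/q) ≢ 1 (mod 13) for each prime q ∈ {2, 3}.
g = 2: 2^6 ≡ 12; 2^4 ≡ 3 — none is 1, so 2 is a primitive root.
The smallest primitive root modulo 13 is 2.

2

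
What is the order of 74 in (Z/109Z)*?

54

ord(74) | φ(109) = 109 − 1 = 108 = 2^2 · 3^3.
Divisors of 108: 1, 2, 3, 4, 6, 9, 12, 18, 27, 36, 54, 108.
Check 74^d mod 109 for each divisor in increasing order:
74^1 ≡ 74 (mod 109)
74^2 ≡ 26 (mod 109)
74^3 ≡ 71 (mod 109)
74^4 ≡ 22 (mod 109)
74^6 ≡ 27 (mod 109)
74^9 ≡ 64 (mod 109)
74^12 ≡ 75 (mod 109)
74^18 ≡ 63 (mod 109)
74^27 ≡ 108 (mod 109)
74^36 ≡ 45 (mod 109)
74^54 ≡ 1 (mod 109) ✓
Hence ord(74) = 54.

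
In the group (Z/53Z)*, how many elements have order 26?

12

φ(53) = 53 − 1 = 52 = 2^2 · 13.
(Z/53Z)^× is cyclic (|G| = 52); a cyclic group of order m has exactly φ(d) elements of each order d | m, and none otherwise.
26 = 2 · 13 divides 52, and φ(26) = 12.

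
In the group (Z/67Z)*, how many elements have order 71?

φ(67) = 67 − 1 = 66 = 2 · 3 · 11.
(Z/67Z)^× is cyclic (|G| = 66); a cyclic group of order m has exactly φ(d) elements of each order d | m, and none otherwise.
Since 71 ∤ 66, the count is 0.

0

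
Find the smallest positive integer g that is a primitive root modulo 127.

φ(127) = 127 − 1 = 126 = 2 · 3^2 · 7.
g is a primitive root iff g^(126/q) ≢ 1 (mod 127) for each prime q ∈ {2, 3, 7}.
g = 2: 2^63 ≡ 1 — hits 1, so not a primitive root.
g = 3: 3^63 ≡ 126; 3^42 ≡ 107; 3^18 ≡ 4 — none is 1, so 3 is a primitive root.
Hence the least primitive root of 127 is 3.

3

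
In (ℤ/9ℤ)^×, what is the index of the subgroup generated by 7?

2

The order of 7 must divide φ(9) = φ(3^2) = 3·(3−1) = 6 = 2 · 3.
Divisors of 6: 1, 2, 3, 6.
Evaluate successive powers at the divisors of 6:
7^1 ≡ 7
7^2 ≡ 4
7^3 ≡ 1
The order of 7 is 3, so the subgroup it generates has 3 elements.
Index = |(Z/9Z)^×| / |⟨7⟩| = 6 / 3 = 2.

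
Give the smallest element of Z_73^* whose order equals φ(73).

5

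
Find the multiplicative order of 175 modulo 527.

Since 175 ∈ (Z/527Z)^×, its order divides φ(527) = φ(17·31) = (17−1)·(31−1) = 16·30 = 480 = 2^5 · 3 · 5.
Divisors of 480: 1, 2, 3, 4, 5, 6, 8, 10, 12, 15, 16, 20, 24, 30, 32, 40, 48, 60, 80, 96, 120, 160, 240, 480.
Test each divisor d:
175^1 ≡ 175 (mod 527)
175^2 ≡ 59 (mod 527)
175^3 ≡ 312 (mod 527)
175^4 ≡ 319 (mod 527)
175^5 ≡ 490 (mod 527)
175^6 ≡ 376 (mod 527)
175^8 ≡ 50 (mod 527)
175^10 ≡ 315 (mod 527)
175^12 ≡ 140 (mod 527)
175^15 ≡ 466 (mod 527)
175^16 ≡ 392 (mod 527)
175^20 ≡ 149 (mod 527)
175^24 ≡ 101 (mod 527)
175^30 ≡ 32 (mod 527)
175^32 ≡ 307 (mod 527)
175^40 ≡ 67 (mod 527)
175^48 ≡ 188 (mod 527)
175^60 ≡ 497 (mod 527)
175^80 ≡ 273 (mod 527)
175^96 ≡ 35 (mod 527)
175^120 ≡ 373 (mod 527)
175^160 ≡ 222 (mod 527)
175^240 ≡ 1 (mod 527) ✓
Therefore the multiplicative order of 175 modulo 527 is 240.

240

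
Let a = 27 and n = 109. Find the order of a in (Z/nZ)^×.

9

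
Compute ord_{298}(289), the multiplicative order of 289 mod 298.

37

The order of 289 must divide φ(298) = φ(2)·φ(149) = 1·148 = 148 = 2^2 · 37.
Divisors of 148: 1, 2, 4, 37, 74, 148.
Check 289^d mod 298 for each divisor in increasing order:
289^1 ≡ 289 (mod 298)
289^2 ≡ 81 (mod 298)
289^4 ≡ 5 (mod 298)
289^37 ≡ 1 (mod 298) ✓
The smallest such exponent is 37, so the order of 289 is 37.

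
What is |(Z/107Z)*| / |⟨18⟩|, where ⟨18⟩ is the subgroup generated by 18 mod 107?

1

By Lagrange's theorem, ord_107(18) divides φ(107) = 107 − 1 = 106 = 2 · 53.
Divisors of 106: 1, 2, 53, 106.
Test each divisor d:
18^1 ≡ 18 (mod 107)
18^2 ≡ 3 (mod 107)
18^53 ≡ 106 (mod 107)
18^106 ≡ 1 (mod 107) ✓
The order of 18 is 106, so the subgroup it generates has 106 elements.
[(Z/107Z)^× : ⟨18⟩] = 106/106 = 1.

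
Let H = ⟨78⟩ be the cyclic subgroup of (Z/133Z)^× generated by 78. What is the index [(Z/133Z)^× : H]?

6

Since 78 ∈ (Z/133Z)^×, its order divides φ(133) = φ(7·19) = (7−1)·(19−1) = 6·18 = 108 = 2^2 · 3^3.
Divisors of 108: 1, 2, 3, 4, 6, 9, 12, 18, 27, 36, 54, 108.
Compute 78^d (mod 133) for the divisors d until we hit 1:
78^1 ≡ 78 (mod 133)
78^2 ≡ 99 (mod 133)
78^3 ≡ 8 (mod 133)
78^4 ≡ 92 (mod 133)
78^6 ≡ 64 (mod 133)
78^9 ≡ 113 (mod 133)
78^12 ≡ 106 (mod 133)
78^18 ≡ 1 (mod 133) ✓
Thus |⟨78⟩| = ord(78) = 18.
Index = |(Z/133Z)^×| / |⟨78⟩| = 108 / 18 = 6.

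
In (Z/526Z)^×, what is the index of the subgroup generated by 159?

1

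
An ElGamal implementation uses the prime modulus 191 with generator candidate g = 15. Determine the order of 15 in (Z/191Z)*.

By Lagrange's theorem, ord_191(15) divides φ(191) = 191 − 1 = 190 = 2 · 5 · 19.
Divisors of 190: 1, 2, 5, 10, 19, 38, 95, 190.
Test each divisor d:
15^1 ≡ 15
15^2 ≡ 34
15^5 ≡ 150
15^10 ≡ 153
15^19 ≡ 109
15^38 ≡ 39
15^95 ≡ 1
Hence ord(15) = 95.

95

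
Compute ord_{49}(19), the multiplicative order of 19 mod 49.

6

Since 19 ∈ (Z/49Z)^×, its order divides φ(49) = φ(7^2) = 7·(7−1) = 42 = 2 · 3 · 7.
Divisors of 42: 1, 2, 3, 6, 7, 14, 21, 42.
Test each divisor d:
19^1 ≡ 19 (mod 49)
19^2 ≡ 18 (mod 49)
19^3 ≡ 48 (mod 49)
19^6 ≡ 1 (mod 49) ✓
Hence ord(19) = 6.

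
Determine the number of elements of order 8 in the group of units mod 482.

4

φ(482) = φ(2)·φ(241) = 1·240 = 240 = 2^4 · 3 · 5.
Since (Z/482Z)^× is cyclic of order 240, the number of elements of order d is φ(d) when d | 240 and 0 otherwise.
8 = 2^3 divides 240, and φ(8) = 4.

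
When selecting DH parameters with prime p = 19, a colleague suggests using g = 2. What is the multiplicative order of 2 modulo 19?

18

By Lagrange's theorem, ord_19(2) divides φ(19) = 19 − 1 = 18 = 2 · 3^2.
Divisors of 18: 1, 2, 3, 6, 9, 18.
Check 2^d mod 19 for each divisor in increasing order:
2^1 ≡ 2
2^2 ≡ 4
2^3 ≡ 8
2^6 ≡ 7
2^9 ≡ 18
2^18 ≡ 1
The smallest such exponent is 18, so the order of 2 is 18.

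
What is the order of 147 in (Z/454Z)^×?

113

By Lagrange's theorem, ord_454(147) divides φ(454) = φ(2)·φ(227) = 1·226 = 226 = 2 · 113.
Divisors of 226: 1, 2, 113, 226.
Test each divisor d:
147^1 ≡ 147 (mod 454)
147^2 ≡ 271 (mod 454)
147^113 ≡ 1 (mod 454) ✓
So ord_454(147) = 113.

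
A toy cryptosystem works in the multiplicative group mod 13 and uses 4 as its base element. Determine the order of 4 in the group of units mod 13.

6

ord(4) | φ(13) = 13 − 1 = 12 = 2^2 · 3.
Divisors of 12: 1, 2, 3, 4, 6, 12.
Evaluate successive powers at the divisors of 12:
4^1 ≡ 4 (mod 13)
4^2 ≡ 3 (mod 13)
4^3 ≡ 12 (mod 13)
4^4 ≡ 9 (mod 13)
4^6 ≡ 1 (mod 13) ✓
The smallest such exponent is 6, so the order of 4 is 6.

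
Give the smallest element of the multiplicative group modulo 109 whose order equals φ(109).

6

φ(109) = 109 − 1 = 108 = 2^2 · 3^3.
Test candidates g = 2, 3, … against the prime factors q ∈ {2, 3} of φ(109): g is a generator iff g^(108/q) ≢ 1 for every such q.
g = 2: 2^54 ≡ 108; 2^36 ≡ 1 — hits 1, so not a primitive root.
g = 3: 3^54 ≡ 1 — hits 1, so not a primitive root.
g = 4: 4^54 ≡ 1 — hits 1, so not a primitive root.
g = 5: 5^54 ≡ 1 — hits 1, so not a primitive root.
g = 6: 6^54 ≡ 108; 6^36 ≡ 63 — none is 1, so 6 is a primitive root.
The smallest primitive root modulo 109 is 6.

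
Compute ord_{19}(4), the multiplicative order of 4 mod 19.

9

ord(4) | φ(19) = 19 − 1 = 18 = 2 · 3^2.
Divisors of 18: 1, 2, 3, 6, 9, 18.
Test each divisor d:
4^1 ≡ 4 (mod 19)
4^2 ≡ 16 (mod 19)
4^3 ≡ 7 (mod 19)
4^6 ≡ 11 (mod 19)
4^9 ≡ 1 (mod 19) ✓
The smallest such exponent is 9, so the order of 4 is 9.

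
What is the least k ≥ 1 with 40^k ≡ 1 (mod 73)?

By Lagrange's theorem, ord_73(40) divides φ(73) = 73 − 1 = 72 = 2^3 · 3^2.
Divisors of 72: 1, 2, 3, 4, 6, 8, 9, 12, 18, 24, 36, 72.
Test each divisor d:
40^1 ≡ 40 (mod 73)
40^2 ≡ 67 (mod 73)
40^3 ≡ 52 (mod 73)
40^4 ≡ 36 (mod 73)
40^6 ≡ 3 (mod 73)
40^8 ≡ 55 (mod 73)
40^9 ≡ 10 (mod 73)
40^12 ≡ 9 (mod 73)
40^18 ≡ 27 (mod 73)
40^24 ≡ 8 (mod 73)
40^36 ≡ 72 (mod 73)
40^72 ≡ 1 (mod 73) ✓
The smallest such exponent is 72, so the order of 40 is 72.

72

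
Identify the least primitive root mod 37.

2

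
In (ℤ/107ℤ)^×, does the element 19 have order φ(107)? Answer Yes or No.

φ(107) = 107 − 1 = 106 = 2 · 53.
An element g generates (Z/107Z)^× iff g^(106/q) ≢ 1 (mod 107) for each prime q ∈ {2, 53}.
19^53 ≡ 1 (mod 107)  [q = 2: ≡ 1 ✗]
19^2 ≡ 40 (mod 107)  [q = 53: ≢ 1 ✓]
19^53 ≡ 1 shows ord(19) | 53, strictly less than φ(107); not a primitive root.

No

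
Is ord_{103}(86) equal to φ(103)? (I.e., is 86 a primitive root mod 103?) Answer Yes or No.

Yes

φ(103) = 103 − 1 = 102 = 2 · 3 · 17.
It suffices to check that the order of 86 is not a proper divisor of 102: compute 86^(102/q) for q ∈ {2, 3, 17}.
86^51 ≡ 102 (mod 103)  [q = 2: ≢ 1 ✓]
86^34 ≡ 56 (mod 103)  [q = 3: ≢ 1 ✓]
86^6 ≡ 34 (mod 103)  [q = 17: ≢ 1 ✓]
Every test exponent gives a nontrivial residue, hence 86 generates the full group.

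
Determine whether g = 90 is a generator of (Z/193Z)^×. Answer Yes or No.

Yes

φ(193) = 193 − 1 = 192 = 2^6 · 3.
Test 90^(192/q) mod 193 for each prime factor q of 192:
90^96 ≡ 192 (mod 193)  [q = 2: ≢ 1 ✓]
90^64 ≡ 108 (mod 193)  [q = 3: ≢ 1 ✓]
Every test exponent gives a nontrivial residue, hence 90 generates the full group.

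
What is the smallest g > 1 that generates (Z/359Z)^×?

7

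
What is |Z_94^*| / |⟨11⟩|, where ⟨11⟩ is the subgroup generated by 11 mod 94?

1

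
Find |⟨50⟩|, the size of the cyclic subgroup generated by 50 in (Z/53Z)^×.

By Lagrange's theorem, ord_53(50) divides φ(53) = 53 − 1 = 52 = 2^2 · 13.
Divisors of 52: 1, 2, 4, 13, 26, 52.
Check 50^d mod 53 for each divisor in increasing order:
50^1 ≡ 50
50^2 ≡ 9
50^4 ≡ 28
50^13 ≡ 23
50^26 ≡ 52
50^52 ≡ 1
So ord_53(50) = 52.

52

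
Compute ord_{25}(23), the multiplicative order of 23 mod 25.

20

By Lagrange's theorem, ord_25(23) divides φ(25) = φ(5^2) = 5·(5−1) = 20 = 2^2 · 5.
Divisors of 20: 1, 2, 4, 5, 10, 20.
Evaluate successive powers at the divisors of 20:
23^1 ≡ 23 (mod 25)
23^2 ≡ 4 (mod 25)
23^4 ≡ 16 (mod 25)
23^5 ≡ 18 (mod 25)
23^10 ≡ 24 (mod 25)
23^20 ≡ 1 (mod 25) ✓
So ord_25(23) = 20.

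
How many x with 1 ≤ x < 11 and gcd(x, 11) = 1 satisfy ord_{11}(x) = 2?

φ(11) = 11 − 1 = 10 = 2 · 5.
(Z/11Z)^× is cyclic (|G| = 10); a cyclic group of order m has exactly φ(d) elements of each order d | m, and none otherwise.
2 | 10, and φ(2) = 2 − 1 = 1.

1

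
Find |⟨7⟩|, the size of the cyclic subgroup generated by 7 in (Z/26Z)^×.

12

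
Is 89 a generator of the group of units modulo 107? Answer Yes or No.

φ(107) = 107 − 1 = 106 = 2 · 53.
It suffices to check that the order of 89 is not a proper divisor of 106: compute 89^(106/q) for q ∈ {2, 53}.
89^53 ≡ 1 (mod 107)  [q = 2: ≡ 1 ✗]
89^2 ≡ 3 (mod 107)  [q = 53: ≢ 1 ✓]
89^53 ≡ 1 shows ord(89) | 53, strictly less than φ(107); not a primitive root.

No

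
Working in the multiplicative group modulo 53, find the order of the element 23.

By Lagrange's theorem, ord_53(23) divides φ(53) = 53 − 1 = 52 = 2^2 · 13.
Divisors of 52: 1, 2, 4, 13, 26, 52.
Evaluate successive powers at the divisors of 52:
23^1 ≡ 23
23^2 ≡ 52
23^4 ≡ 1
Therefore the multiplicative order of 23 modulo 53 is 4.

4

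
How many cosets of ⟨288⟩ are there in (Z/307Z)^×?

3

The order of 288 must divide φ(307) = 307 − 1 = 306 = 2 · 3^2 · 17.
Divisors of 306: 1, 2, 3, 6, 9, 17, 18, 34, 51, 102, 153, 306.
Evaluate successive powers at the divisors of 306:
288^1 ≡ 288 (mod 307)
288^2 ≡ 54 (mod 307)
288^3 ≡ 202 (mod 307)
288^6 ≡ 280 (mod 307)
288^9 ≡ 72 (mod 307)
288^17 ≡ 18 (mod 307)
288^18 ≡ 272 (mod 307)
288^34 ≡ 17 (mod 307)
288^51 ≡ 306 (mod 307)
288^102 ≡ 1 (mod 307) ✓
Thus |⟨288⟩| = ord(288) = 102.
The index is φ(307) / ord(288) = 306 / 102 = 3.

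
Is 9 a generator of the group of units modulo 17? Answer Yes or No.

No

φ(17) = 17 − 1 = 16 = 2^4.
9 is a primitive root mod 17 iff 9^(φ(17)/q) ≢ 1 for every prime q | φ(17), i.e. q ∈ {2}.
9^8 ≡ 1 (mod 17)  [q = 2: ≡ 1 ✗]
9^8 ≡ 1 shows ord(9) | 8, strictly less than φ(17); not a primitive root.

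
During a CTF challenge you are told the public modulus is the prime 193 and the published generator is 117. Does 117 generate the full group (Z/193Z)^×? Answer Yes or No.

φ(193) = 193 − 1 = 192 = 2^6 · 3.
117 is a primitive root mod 193 iff 117^(φ(193)/q) ≢ 1 for every prime q | φ(193), i.e. q ∈ {2, 3}.
117^96 ≡ 192 (mod 193)  [q = 2: ≢ 1 ✓]
117^64 ≡ 1 (mod 193)  [q = 3: ≡ 1 ✗]
117^64 ≡ 1 shows ord(117) | 64, strictly less than φ(193); not a primitive root.

No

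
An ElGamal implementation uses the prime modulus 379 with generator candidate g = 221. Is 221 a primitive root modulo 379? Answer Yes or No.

φ(379) = 379 − 1 = 378 = 2 · 3^3 · 7.
Test 221^(378/q) mod 379 for each prime factor q of 378:
221^189 ≡ 1 (mod 379)  [q = 2: ≡ 1 ✗]
221^126 ≡ 51 (mod 379)  [q = 3: ≢ 1 ✓]
221^54 ≡ 125 (mod 379)  [q = 7: ≢ 1 ✓]
Since 221^189 ≡ 1, the order of 221 divides 189 < 378, so 221 is not a primitive root.

No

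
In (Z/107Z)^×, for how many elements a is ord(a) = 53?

52

φ(107) = 107 − 1 = 106 = 2 · 53.
Since (Z/107Z)^× is cyclic of order 106, the number of elements of order d is φ(d) when d | 106 and 0 otherwise.
53 | 106, and φ(53) = 53 − 1 = 52.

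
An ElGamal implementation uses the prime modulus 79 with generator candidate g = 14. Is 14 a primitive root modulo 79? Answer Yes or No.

φ(79) = 79 − 1 = 78 = 2 · 3 · 13.
An element g generates (Z/79Z)^× iff g^(78/q) ≢ 1 (mod 79) for each prime q ∈ {2, 3, 13}.
14^39 ≡ 78 (mod 79)  [q = 2: ≢ 1 ✓]
14^26 ≡ 1 (mod 79)  [q = 3: ≡ 1 ✗]
14^6 ≡ 46 (mod 79)  [q = 13: ≢ 1 ✓]
Since 14^26 ≡ 1, the order of 14 divides 26 < 78, so 14 is not a primitive root.

No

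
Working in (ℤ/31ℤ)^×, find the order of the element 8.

5

The order of 8 must divide φ(31) = 31 − 1 = 30 = 2 · 3 · 5.
Divisors of 30: 1, 2, 3, 5, 6, 10, 15, 30.
Check 8^d mod 31 for each divisor in increasing order:
8^1 ≡ 8 (mod 31)
8^2 ≡ 2 (mod 31)
8^3 ≡ 16 (mod 31)
8^5 ≡ 1 (mod 31) ✓
Therefore the multiplicative order of 8 modulo 31 is 5.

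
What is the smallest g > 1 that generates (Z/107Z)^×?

φ(107) = 107 − 1 = 106 = 2 · 53.
g is a primitive root iff g^(106/q) ≢ 1 (mod 107) for each prime q ∈ {2, 53}.
g = 2: 2^53 ≡ 106; 2^2 ≡ 4 — none is 1, so 2 is a primitive root.
Hence the least primitive root of 107 is 2.

2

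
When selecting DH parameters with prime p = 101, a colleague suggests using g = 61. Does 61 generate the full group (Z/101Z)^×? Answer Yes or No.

Yes

φ(101) = 101 − 1 = 100 = 2^2 · 5^2.
An element g generates (Z/101Z)^× iff g^(100/q) ≢ 1 (mod 101) for each prime q ∈ {2, 5}.
61^50 ≡ 100 (mod 101)  [q = 2: ≢ 1 ✓]
61^20 ≡ 36 (mod 101)  [q = 5: ≢ 1 ✓]
None equal 1, so ord_101(61) = 100: 61 is a primitive root.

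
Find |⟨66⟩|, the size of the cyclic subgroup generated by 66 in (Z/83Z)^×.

82

By Lagrange's theorem, ord_83(66) divides φ(83) = 83 − 1 = 82 = 2 · 41.
Divisors of 82: 1, 2, 41, 82.
Check 66^d mod 83 for each divisor in increasing order:
66^1 ≡ 66 (mod 83)
66^2 ≡ 40 (mod 83)
66^41 ≡ 82 (mod 83)
66^82 ≡ 1 (mod 83) ✓
Hence ord(66) = 82.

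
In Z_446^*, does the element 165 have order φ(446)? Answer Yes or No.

Yes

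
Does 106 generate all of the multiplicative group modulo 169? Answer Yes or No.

Yes

φ(169) = φ(13^2) = 13·(13−1) = 156 = 2^2 · 3 · 13.
106 is a primitive root mod 169 iff 106^(φ(169)/q) ≢ 1 for every prime q | φ(169), i.e. q ∈ {2, 3, 13}.
106^78 ≡ 168 (mod 169)  [q = 2: ≢ 1 ✓]
106^52 ≡ 146 (mod 169)  [q = 3: ≢ 1 ✓]
106^12 ≡ 157 (mod 169)  [q = 13: ≢ 1 ✓]
All checks pass, so 106 has order 156 and is a primitive root modulo 169.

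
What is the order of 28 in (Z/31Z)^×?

15

ord(28) | φ(31) = 31 − 1 = 30 = 2 · 3 · 5.
Divisors of 30: 1, 2, 3, 5, 6, 10, 15, 30.
Check 28^d mod 31 for each divisor in increasing order:
28^1 ≡ 28
28^2 ≡ 9
28^3 ≡ 4
28^5 ≡ 5
28^6 ≡ 16
28^10 ≡ 25
28^15 ≡ 1
The smallest such exponent is 15, so the order of 28 is 15.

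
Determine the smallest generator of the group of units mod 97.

5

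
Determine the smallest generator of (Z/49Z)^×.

3

φ(49) = φ(7^2) = 7·(7−1) = 42 = 2 · 3 · 7.
Test candidates g = 2, 3, … against the prime factors q ∈ {2, 3, 7} of φ(49): g is a generator iff g^(42/q) ≢ 1 for every such q.
g = 2: 2^21 ≡ 1 — hits 1, so not a primitive root.
g = 3: 3^21 ≡ 48; 3^14 ≡ 30; 3^6 ≡ 43 — none is 1, so 3 is a primitive root.
Hence the least primitive root of 49 is 3.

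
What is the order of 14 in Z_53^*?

52

The order of 14 must divide φ(53) = 53 − 1 = 52 = 2^2 · 13.
Divisors of 52: 1, 2, 4, 13, 26, 52.
Check 14^d mod 53 for each divisor in increasing order:
14^1 ≡ 14 (mod 53)
14^2 ≡ 37 (mod 53)
14^4 ≡ 44 (mod 53)
14^13 ≡ 23 (mod 53)
14^26 ≡ 52 (mod 53)
14^52 ≡ 1 (mod 53) ✓
Hence ord(14) = 52.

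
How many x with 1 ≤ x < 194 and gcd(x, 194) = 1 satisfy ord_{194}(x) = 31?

0

φ(194) = φ(2)·φ(97) = 1·96 = 96 = 2^5 · 3.
(Z/194Z)^× is cyclic (|G| = 96); a cyclic group of order m has exactly φ(d) elements of each order d | m, and none otherwise.
Here 96 is not a multiple of 31, so there are no elements of order 31.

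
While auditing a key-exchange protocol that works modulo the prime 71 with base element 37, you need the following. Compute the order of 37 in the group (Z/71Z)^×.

7

ord(37) | φ(71) = 71 − 1 = 70 = 2 · 5 · 7.
Divisors of 70: 1, 2, 5, 7, 10, 14, 35, 70.
Evaluate successive powers at the divisors of 70:
37^1 ≡ 37 (mod 71)
37^2 ≡ 20 (mod 71)
37^5 ≡ 32 (mod 71)
37^7 ≡ 1 (mod 71) ✓
The smallest such exponent is 7, so the order of 37 is 7.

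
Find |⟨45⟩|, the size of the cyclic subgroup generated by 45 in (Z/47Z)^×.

46

ord(45) | φ(47) = 47 − 1 = 46 = 2 · 23.
Divisors of 46: 1, 2, 23, 46.
Check 45^d mod 47 for each divisor in increasing order:
45^1 ≡ 45 (mod 47)
45^2 ≡ 4 (mod 47)
45^23 ≡ 46 (mod 47)
45^46 ≡ 1 (mod 47) ✓
So ord_47(45) = 46.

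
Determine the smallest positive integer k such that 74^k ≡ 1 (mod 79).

78

By Lagrange's theorem, ord_79(74) divides φ(79) = 79 − 1 = 78 = 2 · 3 · 13.
Divisors of 78: 1, 2, 3, 6, 13, 26, 39, 78.
Test each divisor d:
74^1 ≡ 74 (mod 79)
74^2 ≡ 25 (mod 79)
74^3 ≡ 33 (mod 79)
74^6 ≡ 62 (mod 79)
74^13 ≡ 56 (mod 79)
74^26 ≡ 55 (mod 79)
74^39 ≡ 78 (mod 79)
74^78 ≡ 1 (mod 79) ✓
So ord_79(74) = 78.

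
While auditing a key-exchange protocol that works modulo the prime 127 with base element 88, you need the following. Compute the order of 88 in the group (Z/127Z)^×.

63

Since 88 ∈ (Z/127Z)^×, its order divides φ(127) = 127 − 1 = 126 = 2 · 3^2 · 7.
Divisors of 126: 1, 2, 3, 6, 7, 9, 14, 18, 21, 42, 63, 126.
Compute 88^d (mod 127) for the divisors d until we hit 1:
88^1 ≡ 88 (mod 127)
88^2 ≡ 124 (mod 127)
88^3 ≡ 117 (mod 127)
88^6 ≡ 100 (mod 127)
88^7 ≡ 37 (mod 127)
88^9 ≡ 16 (mod 127)
88^14 ≡ 99 (mod 127)
88^18 ≡ 2 (mod 127)
88^21 ≡ 107 (mod 127)
88^42 ≡ 19 (mod 127)
88^63 ≡ 1 (mod 127) ✓
Hence ord(88) = 63.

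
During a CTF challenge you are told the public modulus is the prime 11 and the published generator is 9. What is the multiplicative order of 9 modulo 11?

The order of 9 must divide φ(11) = 11 − 1 = 10 = 2 · 5.
Divisors of 10: 1, 2, 5, 10.
Check 9^d mod 11 for each divisor in increasing order:
9^1 ≡ 9 (mod 11)
9^2 ≡ 4 (mod 11)
9^5 ≡ 1 (mod 11) ✓
The smallest such exponent is 5, so the order of 9 is 5.

5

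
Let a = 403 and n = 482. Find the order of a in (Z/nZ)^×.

40

ord(403) | φ(482) = φ(2)·φ(241) = 1·240 = 240 = 2^4 · 3 · 5.
Divisors of 240: 1, 2, 3, 4, 5, 6, 8, 10, 12, 15, 16, 20, 24, 30, 40, 48, 60, 80, 120, 240.
Check 403^d mod 482 for each divisor in increasing order:
403^1 ≡ 403 (mod 482)
403^2 ≡ 457 (mod 482)
403^3 ≡ 47 (mod 482)
403^4 ≡ 143 (mod 482)
403^5 ≡ 271 (mod 482)
403^6 ≡ 281 (mod 482)
403^8 ≡ 205 (mod 482)
403^10 ≡ 177 (mod 482)
403^12 ≡ 395 (mod 482)
403^15 ≡ 249 (mod 482)
403^16 ≡ 91 (mod 482)
403^20 ≡ 481 (mod 482)
403^24 ≡ 339 (mod 482)
403^30 ≡ 305 (mod 482)
403^40 ≡ 1 (mod 482) ✓
So ord_482(403) = 40.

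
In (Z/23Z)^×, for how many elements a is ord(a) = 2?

1

φ(23) = 23 − 1 = 22 = 2 · 11.
Since (Z/23Z)^× is cyclic of order 22, the number of elements of order d is φ(d) when d | 22 and 0 otherwise.
2 | 22, and φ(2) = 2 − 1 = 1.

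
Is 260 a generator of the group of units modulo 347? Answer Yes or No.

Yes

φ(347) = 347 − 1 = 346 = 2 · 173.
260 is a primitive root mod 347 iff 260^(φ(347)/q) ≢ 1 for every prime q | φ(347), i.e. q ∈ {2, 173}.
260^173 ≡ 346 (mod 347)  [q = 2: ≢ 1 ✓]
260^2 ≡ 282 (mod 347)  [q = 173: ≢ 1 ✓]
All checks pass, so 260 has order 346 and is a primitive root modulo 347.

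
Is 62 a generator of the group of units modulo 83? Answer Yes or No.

Yes

φ(83) = 83 − 1 = 82 = 2 · 41.
Test 62^(82/q) mod 83 for each prime factor q of 82:
62^41 ≡ 82 (mod 83)  [q = 2: ≢ 1 ✓]
62^2 ≡ 26 (mod 83)  [q = 41: ≢ 1 ✓]
All checks pass, so 62 has order 82 and is a primitive root modulo 83.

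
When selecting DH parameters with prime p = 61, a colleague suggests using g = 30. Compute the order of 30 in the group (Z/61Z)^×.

Since 30 ∈ (Z/61Z)^×, its order divides φ(61) = 61 − 1 = 60 = 2^2 · 3 · 5.
Divisors of 60: 1, 2, 3, 4, 5, 6, 10, 12, 15, 20, 30, 60.
Evaluate successive powers at the divisors of 60:
30^1 ≡ 30
30^2 ≡ 46
30^3 ≡ 38
30^4 ≡ 42
30^5 ≡ 40
30^6 ≡ 41
30^10 ≡ 14
30^12 ≡ 34
30^15 ≡ 11
30^20 ≡ 13
30^30 ≡ 60
30^60 ≡ 1
Therefore the multiplicative order of 30 modulo 61 is 60.

60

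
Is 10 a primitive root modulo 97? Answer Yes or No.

φ(97) = 97 − 1 = 96 = 2^5 · 3.
Test 10^(96/q) mod 97 for each prime factor q of 96:
10^48 ≡ 96 (mod 97)  [q = 2: ≢ 1 ✓]
10^32 ≡ 61 (mod 97)  [q = 3: ≢ 1 ✓]
Every test exponent gives a nontrivial residue, hence 10 generates the full group.

Yes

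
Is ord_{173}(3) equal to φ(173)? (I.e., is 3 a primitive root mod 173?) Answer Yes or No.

φ(173) = 173 − 1 = 172 = 2^2 · 43.
It suffices to check that the order of 3 is not a proper divisor of 172: compute 3^(172/q) for q ∈ {2, 43}.
3^86 ≡ 172 (mod 173)  [q = 2: ≢ 1 ✓]
3^4 ≡ 81 (mod 173)  [q = 43: ≢ 1 ✓]
All checks pass, so 3 has order 172 and is a primitive root modulo 173.

Yes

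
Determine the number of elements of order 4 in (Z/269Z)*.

2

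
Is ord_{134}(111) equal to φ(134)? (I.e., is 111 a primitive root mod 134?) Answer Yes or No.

φ(134) = φ(2)·φ(67) = 1·66 = 66 = 2 · 3 · 11.
111 is a primitive root mod 134 iff 111^(φ(134)/q) ≢ 1 for every prime q | φ(134), i.e. q ∈ {2, 3, 11}.
111^33 ≡ 133 (mod 134)  [q = 2: ≢ 1 ✓]
111^22 ≡ 37 (mod 134)  [q = 3: ≢ 1 ✓]
111^6 ≡ 59 (mod 134)  [q = 11: ≢ 1 ✓]
All checks pass, so 111 has order 66 and is a primitive root modulo 134.

Yes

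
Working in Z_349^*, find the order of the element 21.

116

ord(21) | φ(349) = 349 − 1 = 348 = 2^2 · 3 · 29.
Divisors of 348: 1, 2, 3, 4, 6, 12, 29, 58, 87, 116, 174, 348.
Evaluate successive powers at the divisors of 348:
21^1 ≡ 21 (mod 349)
21^2 ≡ 92 (mod 349)
21^3 ≡ 187 (mod 349)
21^4 ≡ 88 (mod 349)
21^6 ≡ 69 (mod 349)
21^12 ≡ 224 (mod 349)
21^29 ≡ 136 (mod 349)
21^58 ≡ 348 (mod 349)
21^87 ≡ 213 (mod 349)
21^116 ≡ 1 (mod 349) ✓
The smallest such exponent is 116, so the order of 21 is 116.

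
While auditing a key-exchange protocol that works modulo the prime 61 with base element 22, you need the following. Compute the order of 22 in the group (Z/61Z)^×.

15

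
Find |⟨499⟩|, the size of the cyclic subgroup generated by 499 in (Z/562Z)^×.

70

The order of 499 must divide φ(562) = φ(2)·φ(281) = 1·280 = 280 = 2^3 · 5 · 7.
Divisors of 280: 1, 2, 4, 5, 7, 8, 10, 14, 20, 28, 35, 40, 56, 70, 140, 280.
Evaluate successive powers at the divisors of 280:
499^1 ≡ 499 (mod 562)
499^2 ≡ 35 (mod 562)
499^4 ≡ 101 (mod 562)
499^5 ≡ 381 (mod 562)
499^7 ≡ 409 (mod 562)
499^8 ≡ 85 (mod 562)
499^10 ≡ 165 (mod 562)
499^14 ≡ 367 (mod 562)
499^20 ≡ 249 (mod 562)
499^28 ≡ 371 (mod 562)
499^35 ≡ 561 (mod 562)
499^40 ≡ 181 (mod 562)
499^56 ≡ 513 (mod 562)
499^70 ≡ 1 (mod 562) ✓
Therefore the multiplicative order of 499 modulo 562 is 70.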